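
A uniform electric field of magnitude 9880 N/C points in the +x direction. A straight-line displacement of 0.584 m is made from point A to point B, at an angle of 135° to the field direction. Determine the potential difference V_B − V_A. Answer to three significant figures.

Only the component of displacement along E changes the potential: ΔV = −E·d·cosθ.
ΔV = −(9880 V/m)(0.584 m)cos135° = 4080 V.

4080 V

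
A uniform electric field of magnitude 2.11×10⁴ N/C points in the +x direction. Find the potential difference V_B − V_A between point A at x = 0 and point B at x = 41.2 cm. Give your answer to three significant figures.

-8690 V

In a uniform field, potential decreases in the direction of E: V_B − V_A = −E·Δx.
V_B − V_A = −(2.11×10⁴ V/m)(0.412 m) = -8690 V.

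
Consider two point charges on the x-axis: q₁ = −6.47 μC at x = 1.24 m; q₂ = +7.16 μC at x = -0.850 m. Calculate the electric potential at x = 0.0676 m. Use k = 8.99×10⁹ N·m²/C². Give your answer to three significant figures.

2.05×10⁴ V

The total potential is the scalar sum of each charge's contribution, V = Σ kqᵢ/rᵢ.
Distances from the field point to each charge: r₁ = 1.17 m, r₂ = 0.918 m.
V = k[(-6.47×10⁻⁶)/(1.17) + (7.16×10⁻⁶)/(0.918)] = 2.05×10⁴ V.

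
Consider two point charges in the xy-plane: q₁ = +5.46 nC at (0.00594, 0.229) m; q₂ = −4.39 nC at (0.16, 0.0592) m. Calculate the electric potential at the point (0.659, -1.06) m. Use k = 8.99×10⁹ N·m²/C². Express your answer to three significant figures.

The total potential is the scalar sum of each charge's contribution, V = Σ kqᵢ/rᵢ.
Distances from the field point to each charge: r₁ = 1.44 m, r₂ = 1.23 m.
V = k[(5.46×10⁻⁹)/(1.44) + (-4.39×10⁻⁹)/(1.23)] = 1.76 V.

1.76 V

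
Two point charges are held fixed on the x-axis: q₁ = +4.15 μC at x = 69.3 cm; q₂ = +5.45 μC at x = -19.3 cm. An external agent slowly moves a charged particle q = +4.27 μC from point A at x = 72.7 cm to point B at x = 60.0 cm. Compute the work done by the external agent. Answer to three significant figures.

For quasistatic motion the external work equals the change in potential energy: W_ext = qΔV = q(V_B − V_A).
At A: distances to the source charges are 0.0340 m, 0.920 m; V_A = Σ kqᵢ/rᵢ = 1.15×10⁶ V.
At B: distances to the source charges are 0.0930 m, 0.793 m; V_B = Σ kqᵢ/rᵢ = 4.63×10⁵ V.
ΔV = V_B − V_A = -6.88×10⁵ V.
W_ext = qΔV = (4.27×10⁻⁶ C)(-6.88×10⁵ V) = -2.94 J.

-2.94 J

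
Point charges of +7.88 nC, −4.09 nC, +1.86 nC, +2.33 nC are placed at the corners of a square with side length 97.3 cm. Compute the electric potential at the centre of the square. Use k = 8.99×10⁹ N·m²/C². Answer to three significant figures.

104 V

Electric potential is a scalar, so the contributions from each charge add algebraically: V = Σ kqᵢ/rᵢ.
The distance from each corner to the centre is a√2/2 = 0.688 m.
V = k[(7.88×10⁻⁹)/(0.688) + (-4.09×10⁻⁹)/(0.688) + (1.86×10⁻⁹)/(0.688) + (2.33×10⁻⁹)/(0.688)] = 104 V.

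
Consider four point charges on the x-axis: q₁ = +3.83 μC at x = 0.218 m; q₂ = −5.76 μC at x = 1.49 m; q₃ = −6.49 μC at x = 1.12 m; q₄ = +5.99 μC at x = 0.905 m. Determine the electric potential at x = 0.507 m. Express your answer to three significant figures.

1.07×10⁵ V

Electric potential is a scalar, so the contributions from each charge add algebraically: V = Σ kqᵢ/rᵢ.
Distances from the field point to each charge: r₁ = 0.289 m, r₂ = 0.983 m, r₃ = 0.613 m, r₄ = 0.398 m.
V = k[(3.83×10⁻⁶)/(0.289) + (-5.76×10⁻⁶)/(0.983) + (-6.49×10⁻⁶)/(0.613) + (5.99×10⁻⁶)/(0.398)] = 1.07×10⁵ V.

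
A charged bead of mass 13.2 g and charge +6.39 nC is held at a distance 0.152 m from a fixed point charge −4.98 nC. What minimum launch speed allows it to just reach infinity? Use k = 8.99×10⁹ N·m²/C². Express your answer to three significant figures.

To just escape, total mechanical energy must reach zero at infinity: ½mv²_min + U = 0, so ½mv²_min = −U = |kQq|/r.
|U| = |kQq|/r = (8.99×10⁹ N·m²/C²)(4.98×10⁻⁹)(6.39×10⁻⁹)/(0.152) = 1.88×10⁻⁶ J.
v_min = √(2|U|/m) = √(2·1.88×10⁻⁶/0.0132) = 0.0169 m/s.

0.0169 m/s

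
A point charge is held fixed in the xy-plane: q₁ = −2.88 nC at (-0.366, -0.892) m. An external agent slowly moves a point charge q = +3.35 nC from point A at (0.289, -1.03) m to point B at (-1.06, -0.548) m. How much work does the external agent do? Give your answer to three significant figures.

For quasistatic motion the external work equals the change in potential energy: W_ext = qΔV = q(V_B − V_A).
At A: distance to the source charge is 0.669 m; V_A = kq₁/r = -38.7 V.
At B: distance to the source charge is 0.775 m; V_B = kq₁/r = -33.4 V.
ΔV = V_B − V_A = 5.25 V.
W_ext = qΔV = (3.35×10⁻⁹ C)(5.25 V) = 1.76×10⁻⁸ J.

1.76×10⁻⁸ J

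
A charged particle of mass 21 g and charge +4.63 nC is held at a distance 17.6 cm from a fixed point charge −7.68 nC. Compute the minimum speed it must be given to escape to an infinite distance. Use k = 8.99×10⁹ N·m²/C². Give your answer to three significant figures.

0.0132 m/s

To just escape, total mechanical energy must reach zero at infinity: ½mv²_min + U = 0, so ½mv²_min = −U = |kQq|/r.
|U| = |kQq|/r = (8.99×10⁹ N·m²/C²)(7.68×10⁻⁹)(4.63×10⁻⁹)/(0.176) = 1.82×10⁻⁶ J.
v_min = √(2|U|/m) = √(2·1.82×10⁻⁶/0.0210) = 0.0132 m/s.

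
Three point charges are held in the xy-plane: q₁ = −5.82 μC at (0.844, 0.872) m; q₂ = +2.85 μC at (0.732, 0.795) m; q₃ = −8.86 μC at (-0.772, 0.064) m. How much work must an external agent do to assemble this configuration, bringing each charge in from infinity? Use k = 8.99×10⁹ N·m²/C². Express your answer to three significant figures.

The work to assemble the configuration equals its total potential energy, U = Σ kqᵢqⱼ/rᵢⱼ over all pairs.
Pair separations: r₁₂ = 0.136 m, r₁₃ = 1.81 m, r₂₃ = 1.67 m.
U = (-1.10) + (0.257) + (-0.136) = -0.976 J.

-0.976 J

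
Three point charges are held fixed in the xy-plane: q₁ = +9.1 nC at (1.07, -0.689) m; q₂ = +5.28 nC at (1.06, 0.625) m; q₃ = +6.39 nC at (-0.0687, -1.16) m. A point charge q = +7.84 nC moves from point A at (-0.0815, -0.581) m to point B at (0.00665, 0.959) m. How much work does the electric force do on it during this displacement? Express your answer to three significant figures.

6.80×10⁻⁷ J

The work done by the electric force is W_field = −ΔU = −q(V_B − V_A) = q(V_A − V_B).
At A: distances to the source charges are 1.16 m, 1.66 m, 0.579 m; V_A = Σ kqᵢ/rᵢ = 199 V.
At B: distances to the source charges are 1.96 m, 1.11 m, 2.12 m; V_B = Σ kqᵢ/rᵢ = 112 V.
ΔV = V_B − V_A = -86.8 V.
W_field = −qΔV = −(7.84×10⁻⁹ C)(-86.8 V) = 6.80×10⁻⁷ J.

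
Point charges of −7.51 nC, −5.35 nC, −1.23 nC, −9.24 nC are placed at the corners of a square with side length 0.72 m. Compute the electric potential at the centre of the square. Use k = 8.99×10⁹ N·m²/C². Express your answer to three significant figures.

The total potential is the scalar sum of each charge's contribution, V = Σ kqᵢ/rᵢ.
The distance from each corner to the centre is a√2/2 = 0.509 m.
V = k[(-7.51×10⁻⁹)/(0.509) + (-5.35×10⁻⁹)/(0.509) + (-1.23×10⁻⁹)/(0.509) + (-9.24×10⁻⁹)/(0.509)] = -412 V.

-412 V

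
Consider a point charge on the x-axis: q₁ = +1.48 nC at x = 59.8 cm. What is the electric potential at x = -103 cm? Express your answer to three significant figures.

8.17 V

Electric potential is a scalar, so the contributions from each charge add algebraically: V = Σ kqᵢ/rᵢ.
V = k[(1.48×10⁻⁹)/(1.63)] = 8.17 V.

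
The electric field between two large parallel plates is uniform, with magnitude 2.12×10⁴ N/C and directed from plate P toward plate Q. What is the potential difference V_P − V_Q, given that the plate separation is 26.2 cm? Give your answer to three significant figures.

5550 V

In a uniform field, potential decreases in the direction of E: ΔV = −E·d for a displacement d parallel to E.
Going from Q to P is a displacement of 26.2 cm opposite to the field, so V_P − V_Q = +Ed = 5550 V.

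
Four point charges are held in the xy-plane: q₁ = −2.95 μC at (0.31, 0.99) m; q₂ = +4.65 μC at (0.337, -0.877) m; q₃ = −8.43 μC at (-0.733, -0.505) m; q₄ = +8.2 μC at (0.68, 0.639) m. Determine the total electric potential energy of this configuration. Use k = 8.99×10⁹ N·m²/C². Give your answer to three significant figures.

The assembly work is the sum of pairwise potential energies, U = Σ_{i<j} kqᵢqⱼ/rᵢⱼ.
Pair separations: r₁₂ = 1.87 m, r₁₃ = 1.82 m, r₁₄ = 0.510 m, r₂₃ = 1.13 m, r₂₄ = 1.55 m, r₃₄ = 1.82 m.
Summing all 6 pair terms gives U = -0.802 J.

-0.802 J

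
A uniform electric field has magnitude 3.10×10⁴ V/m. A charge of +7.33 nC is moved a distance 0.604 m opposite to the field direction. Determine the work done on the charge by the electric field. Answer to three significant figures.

The potential change for a displacement 0.604 m opposite to the field direction is ΔV = +Ed = 1.87×10⁴ V.
W_field = −qΔV = -1.37×10⁻⁴ J.

-1.37×10⁻⁴ J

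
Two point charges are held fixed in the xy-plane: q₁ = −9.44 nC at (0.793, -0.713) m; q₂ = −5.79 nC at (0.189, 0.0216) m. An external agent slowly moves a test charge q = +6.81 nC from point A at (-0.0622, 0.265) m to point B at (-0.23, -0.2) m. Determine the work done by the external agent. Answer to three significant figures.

For quasistatic motion the external work equals the change in potential energy: W_ext = qΔV = q(V_B − V_A).
At A: distances to the source charges are 1.30 m, 0.350 m; V_A = Σ kqᵢ/rᵢ = -214 V.
At B: distances to the source charges are 1.14 m, 0.474 m; V_B = Σ kqᵢ/rᵢ = -184 V.
ΔV = V_B − V_A = 30.2 V.
W_ext = qΔV = (6.81×10⁻⁹ C)(30.2 V) = 2.05×10⁻⁷ J.

2.05×10⁻⁷ J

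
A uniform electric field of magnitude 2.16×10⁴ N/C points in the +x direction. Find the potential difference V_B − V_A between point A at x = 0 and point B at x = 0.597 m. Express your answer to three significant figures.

-1.29×10⁴ V

In a uniform field, potential decreases in the direction of E: V_B − V_A = −E·Δx.
V_B − V_A = −(2.16×10⁴ V/m)(0.597 m) = -1.29×10⁴ V.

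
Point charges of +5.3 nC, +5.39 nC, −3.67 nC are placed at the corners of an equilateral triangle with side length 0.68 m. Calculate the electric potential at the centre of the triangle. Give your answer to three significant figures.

161 V

The total potential is the scalar sum of each charge's contribution, V = Σ kqᵢ/rᵢ.
The distance from each vertex to the centroid is a/√3 = 0.393 m.
V = k[(5.30×10⁻⁹)/(0.393) + (5.39×10⁻⁹)/(0.393) + (-3.67×10⁻⁹)/(0.393)] = 161 V.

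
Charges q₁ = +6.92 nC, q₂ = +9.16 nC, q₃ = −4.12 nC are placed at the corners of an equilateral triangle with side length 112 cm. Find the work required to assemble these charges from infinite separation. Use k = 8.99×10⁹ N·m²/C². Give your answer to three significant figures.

-2.30×10⁻⁸ J

The assembly work is the sum of pairwise potential energies, U = Σ_{i<j} kqᵢqⱼ/rᵢⱼ.
All three pair separations equal the side length, 1.12 m.
U = (5.09×10⁻⁷) + (-2.29×10⁻⁷) + (-3.03×10⁻⁷) = -2.30×10⁻⁸ J.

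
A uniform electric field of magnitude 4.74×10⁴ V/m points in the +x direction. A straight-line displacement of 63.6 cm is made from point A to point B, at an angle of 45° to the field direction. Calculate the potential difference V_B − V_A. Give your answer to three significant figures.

-2.13×10⁴ V

Only the component of displacement along E changes the potential: ΔV = −E·d·cosθ.
ΔV = −(4.74×10⁴ V/m)(0.636 m)cos45° = -2.13×10⁴ V.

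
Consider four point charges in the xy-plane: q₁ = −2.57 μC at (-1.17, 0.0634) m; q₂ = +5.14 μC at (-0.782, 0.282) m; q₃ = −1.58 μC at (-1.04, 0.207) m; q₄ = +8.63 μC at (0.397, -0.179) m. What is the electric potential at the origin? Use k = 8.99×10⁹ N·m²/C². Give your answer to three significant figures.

The total potential is the scalar sum of each charge's contribution, V = Σ kqᵢ/rᵢ.
Distances from the field point to each charge: r₁ = 1.17 m, r₂ = 0.831 m, r₃ = 1.06 m, r₄ = 0.435 m.
V = k[(-2.57×10⁻⁶)/(1.17) + (5.14×10⁻⁶)/(0.831) + (-1.58×10⁻⁶)/(1.06) + (8.63×10⁻⁶)/(0.435)] = 2.01×10⁵ V.

2.01×10⁵ V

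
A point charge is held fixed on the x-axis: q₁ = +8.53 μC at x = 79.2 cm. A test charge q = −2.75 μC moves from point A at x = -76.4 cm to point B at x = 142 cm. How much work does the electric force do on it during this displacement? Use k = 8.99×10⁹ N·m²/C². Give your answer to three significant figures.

0.200 J

The work done by the electric force is W_field = −ΔU = −q(V_B − V_A) = q(V_A − V_B).
At A: distance to the source charge is 1.56 m; V_A = kq₁/r = 4.93×10⁴ V.
At B: distance to the source charge is 0.628 m; V_B = kq₁/r = 1.22×10⁵ V.
ΔV = V_B − V_A = 7.28×10⁴ V.
W_field = −qΔV = −(-2.75×10⁻⁶ C)(7.28×10⁴ V) = 0.200 J.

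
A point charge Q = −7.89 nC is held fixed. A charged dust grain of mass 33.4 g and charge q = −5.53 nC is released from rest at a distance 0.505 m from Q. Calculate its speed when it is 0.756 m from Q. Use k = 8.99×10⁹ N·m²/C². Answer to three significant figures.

3.93×10⁻³ m/s

Only the electrostatic force acts, so mechanical energy is conserved: ½mv² = U₁ − U₂ = kQq(1/r₁ − 1/r₂).
U₁ − U₂ = (8.99×10⁹ N·m²/C²)(-7.89×10⁻⁹ C)(-5.53×10⁻⁹ C)(1/0.505 − 1/0.756) = 2.58×10⁻⁷ J.
v = √(2·2.58×10⁻⁷/0.0334) = 3.93×10⁻³ m/s.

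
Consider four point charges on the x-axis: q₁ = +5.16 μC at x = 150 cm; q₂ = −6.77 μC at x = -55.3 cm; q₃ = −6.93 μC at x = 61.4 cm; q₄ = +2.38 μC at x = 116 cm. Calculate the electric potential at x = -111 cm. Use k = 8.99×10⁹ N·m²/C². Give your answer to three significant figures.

-1.18×10⁵ V

The total potential is the scalar sum of each charge's contribution, V = Σ kqᵢ/rᵢ.
Distances from the field point to each charge: r₁ = 2.61 m, r₂ = 0.557 m, r₃ = 1.72 m, r₄ = 2.27 m.
V = k[(5.16×10⁻⁶)/(2.61) + (-6.77×10⁻⁶)/(0.557) + (-6.93×10⁻⁶)/(1.72) + (2.38×10⁻⁶)/(2.27)] = -1.18×10⁵ V.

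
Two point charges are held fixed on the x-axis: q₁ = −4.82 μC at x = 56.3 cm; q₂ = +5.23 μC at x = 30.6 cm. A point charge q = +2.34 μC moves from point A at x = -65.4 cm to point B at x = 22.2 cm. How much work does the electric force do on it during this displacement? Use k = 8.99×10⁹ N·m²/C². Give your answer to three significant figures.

The work done by the electric force is W_field = −ΔU = −q(V_B − V_A) = q(V_A − V_B).
At A: distances to the source charges are 1.22 m, 0.960 m; V_A = Σ kqᵢ/rᵢ = 1.34×10⁴ V.
At B: distances to the source charges are 0.341 m, 0.0840 m; V_B = Σ kqᵢ/rᵢ = 4.33×10⁵ V.
ΔV = V_B − V_A = 4.19×10⁵ V.
W_field = −qΔV = −(2.34×10⁻⁶ C)(4.19×10⁵ V) = -0.981 J.

-0.981 J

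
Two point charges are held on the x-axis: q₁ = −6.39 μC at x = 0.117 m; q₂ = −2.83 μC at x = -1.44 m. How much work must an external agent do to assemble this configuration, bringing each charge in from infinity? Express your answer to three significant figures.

The assembly work is the sum of pairwise potential energies, U = Σ_{i<j} kqᵢqⱼ/rᵢⱼ.
Pair separations: r₁₂ = 1.56 m.
U = (0.104) = 0.104 J.

0.104 J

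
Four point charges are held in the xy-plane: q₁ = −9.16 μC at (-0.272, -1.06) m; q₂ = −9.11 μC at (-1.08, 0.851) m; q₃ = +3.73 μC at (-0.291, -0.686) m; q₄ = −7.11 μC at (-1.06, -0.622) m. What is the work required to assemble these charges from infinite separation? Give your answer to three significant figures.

The assembly work is the sum of pairwise potential energies, U = Σ_{i<j} kqᵢqⱼ/rᵢⱼ.
Pair separations: r₁₂ = 2.07 m, r₁₃ = 0.374 m, r₁₄ = 0.902 m, r₂₃ = 1.73 m, r₂₄ = 1.47 m, r₃₄ = 0.772 m.
Summing all 6 pair terms gives U = 0.100 J.

0.100 J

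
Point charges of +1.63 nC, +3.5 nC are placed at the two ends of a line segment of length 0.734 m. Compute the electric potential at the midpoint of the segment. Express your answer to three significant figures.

The total potential is the scalar sum of each charge's contribution, V = Σ kqᵢ/rᵢ.
Each charge is 0.367 m from the midpoint.
V = k[(1.63×10⁻⁹)/(0.367) + (3.50×10⁻⁹)/(0.367)] = 126 V.

126 V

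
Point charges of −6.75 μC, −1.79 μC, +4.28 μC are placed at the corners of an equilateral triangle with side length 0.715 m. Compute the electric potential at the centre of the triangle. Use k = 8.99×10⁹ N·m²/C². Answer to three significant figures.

-9.28×10⁴ V

The total potential is the scalar sum of each charge's contribution, V = Σ kqᵢ/rᵢ.
The distance from each vertex to the centroid is a/√3 = 0.413 m.
V = k[(-6.75×10⁻⁶)/(0.413) + (-1.79×10⁻⁶)/(0.413) + (4.28×10⁻⁶)/(0.413)] = -9.28×10⁴ V.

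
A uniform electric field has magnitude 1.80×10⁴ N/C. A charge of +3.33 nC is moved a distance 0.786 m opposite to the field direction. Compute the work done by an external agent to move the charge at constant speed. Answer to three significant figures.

The potential change for a displacement 0.786 m opposite to the field direction is ΔV = +Ed = 1.41×10⁴ V.
W_ext = qΔV = 4.71×10⁻⁵ J.

4.71×10⁻⁵ J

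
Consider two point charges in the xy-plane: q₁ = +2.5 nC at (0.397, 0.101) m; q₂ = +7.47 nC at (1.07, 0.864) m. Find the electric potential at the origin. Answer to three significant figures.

The total potential is the scalar sum of each charge's contribution, V = Σ kqᵢ/rᵢ.
Distances from the field point to each charge: r₁ = 0.410 m, r₂ = 1.38 m.
V = k[(2.50×10⁻⁹)/(0.410) + (7.47×10⁻⁹)/(1.38)] = 104 V.

104 V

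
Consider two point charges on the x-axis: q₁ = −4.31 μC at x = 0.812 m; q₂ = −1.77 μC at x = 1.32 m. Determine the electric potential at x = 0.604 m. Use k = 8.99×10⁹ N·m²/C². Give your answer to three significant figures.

Electric potential is a scalar, so the contributions from each charge add algebraically: V = Σ kqᵢ/rᵢ.
Distances from the field point to each charge: r₁ = 0.208 m, r₂ = 0.716 m.
V = k[(-4.31×10⁻⁶)/(0.208) + (-1.77×10⁻⁶)/(0.716)] = -2.09×10⁵ V.

-2.09×10⁵ V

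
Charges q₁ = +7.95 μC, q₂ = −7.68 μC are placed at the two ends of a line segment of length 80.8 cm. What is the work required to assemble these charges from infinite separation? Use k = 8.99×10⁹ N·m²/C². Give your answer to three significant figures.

The assembly work is the sum of pairwise potential energies, U = Σ_{i<j} kqᵢqⱼ/rᵢⱼ.
The separation is r = 0.808 m.
U = (-0.679) = -0.679 J.

-0.679 J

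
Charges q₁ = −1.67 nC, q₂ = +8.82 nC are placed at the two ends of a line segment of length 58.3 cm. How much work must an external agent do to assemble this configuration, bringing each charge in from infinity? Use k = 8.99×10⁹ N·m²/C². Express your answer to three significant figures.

The assembly work is the sum of pairwise potential energies, U = Σ_{i<j} kqᵢqⱼ/rᵢⱼ.
The separation is r = 0.583 m.
U = (-2.27×10⁻⁷) = -2.27×10⁻⁷ J.

-2.27×10⁻⁷ J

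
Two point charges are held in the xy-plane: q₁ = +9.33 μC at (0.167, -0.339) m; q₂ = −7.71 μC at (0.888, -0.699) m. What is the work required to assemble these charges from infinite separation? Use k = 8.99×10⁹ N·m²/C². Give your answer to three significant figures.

The work to assemble the configuration equals its total potential energy, U = Σ kqᵢqⱼ/rᵢⱼ over all pairs.
Pair separations: r₁₂ = 0.806 m.
U = (-0.802) = -0.802 J.

-0.802 J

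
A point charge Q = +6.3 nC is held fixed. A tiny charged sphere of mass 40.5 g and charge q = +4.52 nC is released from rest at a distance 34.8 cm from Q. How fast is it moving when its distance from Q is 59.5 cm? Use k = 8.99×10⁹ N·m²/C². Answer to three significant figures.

3.88×10⁻³ m/s

Only the electrostatic force acts, so mechanical energy is conserved: ½mv² = U₁ − U₂ = kQq(1/r₁ − 1/r₂).
U₁ − U₂ = (8.99×10⁹ N·m²/C²)(6.30×10⁻⁹ C)(4.52×10⁻⁹ C)(1/0.348 − 1/0.595) = 3.05×10⁻⁷ J.
v = √(2·3.05×10⁻⁷/0.0405) = 3.88×10⁻³ m/s.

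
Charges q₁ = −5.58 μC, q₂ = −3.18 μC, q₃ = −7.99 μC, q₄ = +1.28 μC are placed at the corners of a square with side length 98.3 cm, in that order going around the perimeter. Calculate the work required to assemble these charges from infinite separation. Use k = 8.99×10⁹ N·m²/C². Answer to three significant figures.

0.498 J

The assembly work is the sum of pairwise potential energies, U = Σ_{i<j} kqᵢqⱼ/rᵢⱼ.
The four side pairs have separation 0.983 m and the two diagonal pairs 1.39 m.
Summing all 6 pair terms gives U = 0.498 J.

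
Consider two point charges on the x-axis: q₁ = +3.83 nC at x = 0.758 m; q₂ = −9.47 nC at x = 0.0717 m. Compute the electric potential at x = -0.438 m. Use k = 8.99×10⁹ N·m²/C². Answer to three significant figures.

Electric potential is a scalar, so the contributions from each charge add algebraically: V = Σ kqᵢ/rᵢ.
Distances from the field point to each charge: r₁ = 1.20 m, r₂ = 0.510 m.
V = k[(3.83×10⁻⁹)/(1.20) + (-9.47×10⁻⁹)/(0.510)] = -138 V.

-138 V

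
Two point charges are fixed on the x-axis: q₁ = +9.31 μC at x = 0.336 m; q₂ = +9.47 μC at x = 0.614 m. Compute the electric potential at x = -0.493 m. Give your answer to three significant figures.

Electric potential is a scalar, so the contributions from each charge add algebraically: V = Σ kqᵢ/rᵢ.
Distances from the field point to each charge: r₁ = 0.829 m, r₂ = 1.11 m.
V = k[(9.31×10⁻⁶)/(0.829) + (9.47×10⁻⁶)/(1.11)] = 1.78×10⁵ V.

1.78×10⁵ V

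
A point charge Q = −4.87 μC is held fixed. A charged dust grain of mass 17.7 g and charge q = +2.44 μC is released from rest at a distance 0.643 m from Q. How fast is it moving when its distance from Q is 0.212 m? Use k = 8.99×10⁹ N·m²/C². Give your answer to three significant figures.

6.18 m/s

Only the electrostatic force acts, so mechanical energy is conserved: ½mv² = U₁ − U₂ = kQq(1/r₁ − 1/r₂).
U₁ − U₂ = (8.99×10⁹ N·m²/C²)(-4.87×10⁻⁶ C)(2.44×10⁻⁶ C)(1/0.643 − 1/0.212) = 0.338 J.
v = √(2·0.338/0.0177) = 6.18 m/s.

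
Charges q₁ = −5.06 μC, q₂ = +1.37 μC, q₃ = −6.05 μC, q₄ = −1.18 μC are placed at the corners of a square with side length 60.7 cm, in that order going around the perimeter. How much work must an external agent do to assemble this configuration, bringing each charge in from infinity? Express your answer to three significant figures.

0.272 J

The assembly work is the sum of pairwise potential energies, U = Σ_{i<j} kqᵢqⱼ/rᵢⱼ.
The four side pairs have separation 0.607 m and the two diagonal pairs 0.858 m.
Summing all 6 pair terms gives U = 0.272 J.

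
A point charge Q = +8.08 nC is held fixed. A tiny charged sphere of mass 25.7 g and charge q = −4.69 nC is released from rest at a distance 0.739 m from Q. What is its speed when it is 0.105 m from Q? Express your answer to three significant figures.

0.0147 m/s

Only the electrostatic force acts, so mechanical energy is conserved: ½mv² = U₁ − U₂ = kQq(1/r₁ − 1/r₂).
U₁ − U₂ = (8.99×10⁹ N·m²/C²)(8.08×10⁻⁹ C)(-4.69×10⁻⁹ C)(1/0.739 − 1/0.105) = 2.78×10⁻⁶ J.
v = √(2·2.78×10⁻⁶/0.0257) = 0.0147 m/s.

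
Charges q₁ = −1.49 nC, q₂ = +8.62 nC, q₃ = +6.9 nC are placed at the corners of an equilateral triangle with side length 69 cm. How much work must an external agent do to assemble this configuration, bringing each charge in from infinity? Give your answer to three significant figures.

4.74×10⁻⁷ J

The assembly work is the sum of pairwise potential energies, U = Σ_{i<j} kqᵢqⱼ/rᵢⱼ.
All three pair separations equal the side length, 0.690 m.
U = (-1.67×10⁻⁷) + (-1.34×10⁻⁷) + (7.75×10⁻⁷) = 4.74×10⁻⁷ J.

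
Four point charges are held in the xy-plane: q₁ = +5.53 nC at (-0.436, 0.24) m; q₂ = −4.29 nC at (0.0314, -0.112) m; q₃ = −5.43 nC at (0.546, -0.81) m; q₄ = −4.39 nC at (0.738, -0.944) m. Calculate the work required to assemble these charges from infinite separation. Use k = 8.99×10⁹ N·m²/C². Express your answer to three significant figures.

The assembly work is the sum of pairwise potential energies, U = Σ_{i<j} kqᵢqⱼ/rᵢⱼ.
Pair separations: r₁₂ = 0.585 m, r₁₃ = 1.44 m, r₁₄ = 1.67 m, r₂₃ = 0.867 m, r₂₄ = 1.09 m, r₃₄ = 0.234 m.
Summing all 6 pair terms gives U = 6.29×10⁻⁷ J.

6.29×10⁻⁷ J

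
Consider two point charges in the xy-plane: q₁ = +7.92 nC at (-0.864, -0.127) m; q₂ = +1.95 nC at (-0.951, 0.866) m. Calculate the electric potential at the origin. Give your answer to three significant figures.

Electric potential is a scalar, so the contributions from each charge add algebraically: V = Σ kqᵢ/rᵢ.
Distances from the field point to each charge: r₁ = 0.873 m, r₂ = 1.29 m.
V = k[(7.92×10⁻⁹)/(0.873) + (1.95×10⁻⁹)/(1.29)] = 95.2 V.

95.2 V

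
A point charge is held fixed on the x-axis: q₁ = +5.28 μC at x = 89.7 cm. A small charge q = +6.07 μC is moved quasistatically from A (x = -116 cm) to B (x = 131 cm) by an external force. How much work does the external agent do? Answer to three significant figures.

For quasistatic motion the external work equals the change in potential energy: W_ext = qΔV = q(V_B − V_A).
At A: distance to the source charge is 2.06 m; V_A = kq₁/r = 2.31×10⁴ V.
At B: distance to the source charge is 0.413 m; V_B = kq₁/r = 1.15×10⁵ V.
ΔV = V_B − V_A = 9.19×10⁴ V.
W_ext = qΔV = (6.07×10⁻⁶ C)(9.19×10⁴ V) = 0.558 J.

0.558 J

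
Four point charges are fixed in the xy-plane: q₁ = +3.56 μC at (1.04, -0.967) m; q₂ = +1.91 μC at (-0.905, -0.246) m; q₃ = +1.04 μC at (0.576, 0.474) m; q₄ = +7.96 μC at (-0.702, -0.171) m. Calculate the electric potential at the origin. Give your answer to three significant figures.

The total potential is the scalar sum of each charge's contribution, V = Σ kqᵢ/rᵢ.
Distances from the field point to each charge: r₁ = 1.42 m, r₂ = 0.938 m, r₃ = 0.746 m, r₄ = 0.723 m.
V = k[(3.56×10⁻⁶)/(1.42) + (1.91×10⁻⁶)/(0.938) + (1.04×10⁻⁶)/(0.746) + (7.96×10⁻⁶)/(0.723)] = 1.52×10⁵ V.

1.52×10⁵ V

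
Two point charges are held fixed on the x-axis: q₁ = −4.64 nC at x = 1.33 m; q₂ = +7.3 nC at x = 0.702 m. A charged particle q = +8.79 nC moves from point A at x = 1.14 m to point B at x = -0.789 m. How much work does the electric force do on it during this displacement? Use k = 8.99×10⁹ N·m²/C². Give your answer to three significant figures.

-8.27×10⁻⁷ J

The work done by the electric force is W_field = −ΔU = −q(V_B − V_A) = q(V_A − V_B).
At A: distances to the source charges are 0.190 m, 0.438 m; V_A = Σ kqᵢ/rᵢ = -69.7 V.
At B: distances to the source charges are 2.12 m, 1.49 m; V_B = Σ kqᵢ/rᵢ = 24.3 V.
ΔV = V_B − V_A = 94.0 V.
W_field = −qΔV = −(8.79×10⁻⁹ C)(94.0 V) = -8.27×10⁻⁷ J.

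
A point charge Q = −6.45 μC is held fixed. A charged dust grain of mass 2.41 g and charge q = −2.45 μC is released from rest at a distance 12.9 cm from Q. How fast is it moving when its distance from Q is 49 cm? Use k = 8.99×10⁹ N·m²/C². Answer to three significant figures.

25.9 m/s

Only the electrostatic force acts, so mechanical energy is conserved: ½mv² = U₁ − U₂ = kQq(1/r₁ − 1/r₂).
U₁ − U₂ = (8.99×10⁹ N·m²/C²)(-6.45×10⁻⁶ C)(-2.45×10⁻⁶ C)(1/0.129 − 1/0.490) = 0.811 J.
v = √(2·0.811/2.41×10⁻³) = 25.9 m/s.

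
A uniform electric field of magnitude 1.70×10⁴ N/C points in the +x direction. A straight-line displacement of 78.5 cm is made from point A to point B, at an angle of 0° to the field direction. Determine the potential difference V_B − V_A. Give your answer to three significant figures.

Only the component of displacement along E changes the potential: ΔV = −E·d·cosθ.
ΔV = −(1.70×10⁴ V/m)(0.785 m)cos0° = -1.33×10⁴ V.

-1.33×10⁴ V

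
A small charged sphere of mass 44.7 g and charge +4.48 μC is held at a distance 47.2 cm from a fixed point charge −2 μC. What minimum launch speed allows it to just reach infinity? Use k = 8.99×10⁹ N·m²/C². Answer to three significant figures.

To just escape, total mechanical energy must reach zero at infinity: ½mv²_min + U = 0, so ½mv²_min = −U = |kQq|/r.
|U| = |kQq|/r = (8.99×10⁹ N·m²/C²)(2.00×10⁻⁶)(4.48×10⁻⁶)/(0.472) = 0.171 J.
v_min = √(2|U|/m) = √(2·0.171/0.0447) = 2.76 m/s.

2.76 m/s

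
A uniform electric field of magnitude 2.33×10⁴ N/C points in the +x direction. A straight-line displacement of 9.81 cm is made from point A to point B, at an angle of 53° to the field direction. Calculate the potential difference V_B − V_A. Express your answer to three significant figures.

-1380 V

Only the component of displacement along E changes the potential: ΔV = −E·d·cosθ.
ΔV = −(2.33×10⁴ V/m)(0.0981 m)cos53° = -1380 V.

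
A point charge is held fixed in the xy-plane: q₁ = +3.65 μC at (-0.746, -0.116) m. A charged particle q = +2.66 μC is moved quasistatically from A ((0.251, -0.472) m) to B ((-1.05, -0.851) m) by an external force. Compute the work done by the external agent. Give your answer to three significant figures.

For quasistatic motion the external work equals the change in potential energy: W_ext = qΔV = q(V_B − V_A).
At A: distance to the source charge is 1.06 m; V_A = kq₁/r = 3.10×10⁴ V.
At B: distance to the source charge is 0.795 m; V_B = kq₁/r = 4.13×10⁴ V.
ΔV = V_B − V_A = 1.03×10⁴ V.
W_ext = qΔV = (2.66×10⁻⁶ C)(1.03×10⁴ V) = 0.0273 J.

0.0273 J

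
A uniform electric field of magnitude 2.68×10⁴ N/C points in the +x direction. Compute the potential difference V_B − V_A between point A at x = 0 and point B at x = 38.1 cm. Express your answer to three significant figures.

-1.02×10⁴ V

In a uniform field, potential decreases in the direction of E: V_B − V_A = −E·Δx.
V_B − V_A = −(2.68×10⁴ V/m)(0.381 m) = -1.02×10⁴ V.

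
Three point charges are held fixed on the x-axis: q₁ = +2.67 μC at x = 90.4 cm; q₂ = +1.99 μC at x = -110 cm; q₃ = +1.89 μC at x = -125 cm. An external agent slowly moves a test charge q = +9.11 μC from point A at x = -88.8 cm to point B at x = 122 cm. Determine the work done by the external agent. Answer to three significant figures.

For quasistatic motion the external work equals the change in potential energy: W_ext = qΔV = q(V_B − V_A).
At A: distances to the source charges are 1.79 m, 0.212 m, 0.362 m; V_A = Σ kqᵢ/rᵢ = 1.45×10⁵ V.
At B: distances to the source charges are 0.316 m, 2.32 m, 2.47 m; V_B = Σ kqᵢ/rᵢ = 9.06×10⁴ V.
ΔV = V_B − V_A = -5.42×10⁴ V.
W_ext = qΔV = (9.11×10⁻⁶ C)(-5.42×10⁴ V) = -0.493 J.

-0.493 J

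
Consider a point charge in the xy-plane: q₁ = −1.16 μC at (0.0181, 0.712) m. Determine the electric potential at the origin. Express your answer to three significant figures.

Electric potential is a scalar, so the contributions from each charge add algebraically: V = Σ kqᵢ/rᵢ.
Distances from the field point to each charge: r₁ = 0.712 m.
V = k[(-1.16×10⁻⁶)/(0.712)] = -1.46×10⁴ V.

-1.46×10⁴ V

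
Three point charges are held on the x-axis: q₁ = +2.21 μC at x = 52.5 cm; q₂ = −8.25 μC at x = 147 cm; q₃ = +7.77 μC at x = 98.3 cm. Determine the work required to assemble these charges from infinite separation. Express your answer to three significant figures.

-1.02 J

The assembly work is the sum of pairwise potential energies, U = Σ_{i<j} kqᵢqⱼ/rᵢⱼ.
Pair separations: r₁₂ = 0.945 m, r₁₃ = 0.458 m, r₂₃ = 0.487 m.
U = (-0.173) + (0.337) + (-1.18) = -1.02 J.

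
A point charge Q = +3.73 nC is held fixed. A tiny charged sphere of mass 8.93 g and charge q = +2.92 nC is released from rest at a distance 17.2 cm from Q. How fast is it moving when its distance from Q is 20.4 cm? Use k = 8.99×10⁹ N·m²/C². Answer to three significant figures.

4.47×10⁻³ m/s

Only the electrostatic force acts, so mechanical energy is conserved: ½mv² = U₁ − U₂ = kQq(1/r₁ − 1/r₂).
U₁ − U₂ = (8.99×10⁹ N·m²/C²)(3.73×10⁻⁹ C)(2.92×10⁻⁹ C)(1/0.172 − 1/0.204) = 8.93×10⁻⁸ J.
v = √(2·8.93×10⁻⁸/8.93×10⁻³) = 4.47×10⁻³ m/s.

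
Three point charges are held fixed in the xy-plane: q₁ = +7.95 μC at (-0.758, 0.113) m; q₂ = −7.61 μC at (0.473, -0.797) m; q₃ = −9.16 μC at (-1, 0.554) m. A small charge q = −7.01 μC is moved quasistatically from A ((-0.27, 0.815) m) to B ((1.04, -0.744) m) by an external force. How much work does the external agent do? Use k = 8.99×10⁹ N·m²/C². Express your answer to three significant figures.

0.401 J

For quasistatic motion the external work equals the change in potential energy: W_ext = qΔV = q(V_B − V_A).
At A: distances to the source charges are 0.855 m, 1.77 m, 0.775 m; V_A = Σ kqᵢ/rᵢ = -6.12×10⁴ V.
At B: distances to the source charges are 1.99 m, 0.569 m, 2.42 m; V_B = Σ kqᵢ/rᵢ = -1.18×10⁵ V.
ΔV = V_B − V_A = -5.71×10⁴ V.
W_ext = qΔV = (-7.01×10⁻⁶ C)(-5.71×10⁴ V) = 0.401 J.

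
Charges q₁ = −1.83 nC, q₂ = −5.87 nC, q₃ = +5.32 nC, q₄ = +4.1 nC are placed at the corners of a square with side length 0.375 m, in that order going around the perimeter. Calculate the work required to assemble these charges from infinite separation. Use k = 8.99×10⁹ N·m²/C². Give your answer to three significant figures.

-7.21×10⁻⁷ J

The assembly work is the sum of pairwise potential energies, U = Σ_{i<j} kqᵢqⱼ/rᵢⱼ.
The four side pairs have separation 0.375 m and the two diagonal pairs 0.530 m.
Summing all 6 pair terms gives U = -7.21×10⁻⁷ J.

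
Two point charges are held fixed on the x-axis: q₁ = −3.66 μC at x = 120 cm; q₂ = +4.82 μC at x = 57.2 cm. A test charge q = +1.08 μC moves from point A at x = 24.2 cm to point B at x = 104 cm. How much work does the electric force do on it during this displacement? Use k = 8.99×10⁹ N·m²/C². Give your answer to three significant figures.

The work done by the electric force is W_field = −ΔU = −q(V_B − V_A) = q(V_A − V_B).
At A: distances to the source charges are 0.958 m, 0.330 m; V_A = Σ kqᵢ/rᵢ = 9.70×10⁴ V.
At B: distances to the source charges are 0.160 m, 0.468 m; V_B = Σ kqᵢ/rᵢ = -1.13×10⁵ V.
ΔV = V_B − V_A = -2.10×10⁵ V.
W_field = −qΔV = −(1.08×10⁻⁶ C)(-2.10×10⁵ V) = 0.227 J.

0.227 J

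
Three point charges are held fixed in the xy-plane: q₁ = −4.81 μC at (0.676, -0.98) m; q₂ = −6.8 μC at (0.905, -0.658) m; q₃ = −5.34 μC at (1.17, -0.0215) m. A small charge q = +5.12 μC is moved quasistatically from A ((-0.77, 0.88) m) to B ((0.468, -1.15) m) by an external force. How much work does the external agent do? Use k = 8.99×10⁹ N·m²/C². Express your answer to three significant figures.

-1.14 J

For quasistatic motion the external work equals the change in potential energy: W_ext = qΔV = q(V_B − V_A).
At A: distances to the source charges are 2.36 m, 2.27 m, 2.14 m; V_A = Σ kqᵢ/rᵢ = -6.77×10⁴ V.
At B: distances to the source charges are 0.269 m, 0.658 m, 1.33 m; V_B = Σ kqᵢ/rᵢ = -2.90×10⁵ V.
ΔV = V_B − V_A = -2.22×10⁵ V.
W_ext = qΔV = (5.12×10⁻⁶ C)(-2.22×10⁵ V) = -1.14 J.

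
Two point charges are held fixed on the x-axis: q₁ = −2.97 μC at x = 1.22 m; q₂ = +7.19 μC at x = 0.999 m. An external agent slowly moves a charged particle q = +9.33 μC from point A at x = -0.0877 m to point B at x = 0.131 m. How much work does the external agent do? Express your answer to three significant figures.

For quasistatic motion the external work equals the change in potential energy: W_ext = qΔV = q(V_B − V_A).
At A: distances to the source charges are 1.31 m, 1.09 m; V_A = Σ kqᵢ/rᵢ = 3.91×10⁴ V.
At B: distances to the source charges are 1.09 m, 0.868 m; V_B = Σ kqᵢ/rᵢ = 4.99×10⁴ V.
ΔV = V_B − V_A = 1.09×10⁴ V.
W_ext = qΔV = (9.33×10⁻⁶ C)(1.09×10⁴ V) = 0.102 J.

0.102 J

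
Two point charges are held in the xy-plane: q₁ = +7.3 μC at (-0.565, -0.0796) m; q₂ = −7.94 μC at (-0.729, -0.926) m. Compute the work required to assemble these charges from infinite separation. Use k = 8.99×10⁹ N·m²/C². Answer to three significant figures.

The work to assemble the configuration equals its total potential energy, U = Σ kqᵢqⱼ/rᵢⱼ over all pairs.
Pair separations: r₁₂ = 0.862 m.
U = (-0.604) = -0.604 J.

-0.604 J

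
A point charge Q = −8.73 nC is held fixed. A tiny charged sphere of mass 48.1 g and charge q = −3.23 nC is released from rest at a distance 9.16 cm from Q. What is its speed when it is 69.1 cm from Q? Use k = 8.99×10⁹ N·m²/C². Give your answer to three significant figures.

Only the electrostatic force acts, so mechanical energy is conserved: ½mv² = U₁ − U₂ = kQq(1/r₁ − 1/r₂).
U₁ − U₂ = (8.99×10⁹ N·m²/C²)(-8.73×10⁻⁹ C)(-3.23×10⁻⁹ C)(1/0.0916 − 1/0.691) = 2.40×10⁻⁶ J.
v = √(2·2.40×10⁻⁶/0.0481) = 9.99×10⁻³ m/s.

9.99×10⁻³ m/s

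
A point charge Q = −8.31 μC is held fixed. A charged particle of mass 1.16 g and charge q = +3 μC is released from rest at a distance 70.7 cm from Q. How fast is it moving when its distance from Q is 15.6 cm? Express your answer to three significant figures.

43.9 m/s

Only the electrostatic force acts, so mechanical energy is conserved: ½mv² = U₁ − U₂ = kQq(1/r₁ − 1/r₂).
U₁ − U₂ = (8.99×10⁹ N·m²/C²)(-8.31×10⁻⁶ C)(3.00×10⁻⁶ C)(1/0.707 − 1/0.156) = 1.12 J.
v = √(2·1.12/1.16×10⁻³) = 43.9 m/s.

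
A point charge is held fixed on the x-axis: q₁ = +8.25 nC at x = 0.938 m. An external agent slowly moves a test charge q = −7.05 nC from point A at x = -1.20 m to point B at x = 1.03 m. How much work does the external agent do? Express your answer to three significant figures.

For quasistatic motion the external work equals the change in potential energy: W_ext = qΔV = q(V_B − V_A).
At A: distance to the source charge is 2.14 m; V_A = kq₁/r = 34.7 V.
At B: distance to the source charge is 0.0920 m; V_B = kq₁/r = 806 V.
ΔV = V_B − V_A = 771 V.
W_ext = qΔV = (-7.05×10⁻⁹ C)(771 V) = -5.44×10⁻⁶ J.

-5.44×10⁻⁶ J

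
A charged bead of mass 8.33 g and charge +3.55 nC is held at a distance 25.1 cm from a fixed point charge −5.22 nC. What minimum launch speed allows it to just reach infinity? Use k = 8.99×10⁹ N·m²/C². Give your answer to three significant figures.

To just escape, total mechanical energy must reach zero at infinity: ½mv²_min + U = 0, so ½mv²_min = −U = |kQq|/r.
|U| = |kQq|/r = (8.99×10⁹ N·m²/C²)(5.22×10⁻⁹)(3.55×10⁻⁹)/(0.251) = 6.64×10⁻⁷ J.
v_min = √(2|U|/m) = √(2·6.64×10⁻⁷/8.33×10⁻³) = 0.0126 m/s.

0.0126 m/s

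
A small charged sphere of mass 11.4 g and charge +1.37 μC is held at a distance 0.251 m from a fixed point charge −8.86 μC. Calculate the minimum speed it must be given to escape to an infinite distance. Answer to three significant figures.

To just escape, total mechanical energy must reach zero at infinity: ½mv²_min + U = 0, so ½mv²_min = −U = |kQq|/r.
|U| = |kQq|/r = (8.99×10⁹ N·m²/C²)(8.86×10⁻⁶)(1.37×10⁻⁶)/(0.251) = 0.435 J.
v_min = √(2|U|/m) = √(2·0.435/0.0114) = 8.73 m/s.

8.73 m/s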